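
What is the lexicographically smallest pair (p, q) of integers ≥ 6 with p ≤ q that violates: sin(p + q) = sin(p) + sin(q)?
(p, q) = (6, 6)

Substituting (6, 6) into the claim:
LHS = sin(6 + 6) = sin(12) ≈ -0.5366
RHS = sin(6) + sin(6) = 2·sin(6) ≈ -0.5588

Since LHS ≠ RHS, this pair disproves the claim, and no lexicographically smaller pair (p ≤ q, integers ≥ 6) does.

For instance (9, 13) is also a counterexample (LHS = sin(22) ≈ -0.008851, RHS = sin(9) + sin(13) ≈ 0.8323), but it's lexicographically larger.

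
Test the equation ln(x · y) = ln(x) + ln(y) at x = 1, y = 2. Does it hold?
Holds

Substituting x = 1, y = 2:

LHS = ln(1 · 2) = ln(2) ≈ 0.6931
RHS = ln(1) + ln(2) = ln(2) ≈ 0.6931

LHS = RHS, so the equation holds at this point.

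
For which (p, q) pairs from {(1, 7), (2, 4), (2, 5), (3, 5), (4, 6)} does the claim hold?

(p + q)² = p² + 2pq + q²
All pairs

Testing each pair:
(1, 7): LHS = 64, RHS = 64 → holds
(2, 4): LHS = 36, RHS = 36 → holds
(2, 5): LHS = 49, RHS = 49 → holds
(3, 5): LHS = 64, RHS = 64 → holds
(4, 6): LHS = 100, RHS = 100 → holds

Every pair satisfies the claim.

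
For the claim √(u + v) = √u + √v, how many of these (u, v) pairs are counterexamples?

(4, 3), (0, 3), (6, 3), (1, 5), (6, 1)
4

Testing each pair:
(4, 3): LHS = √(7) ≈ 2.646, RHS = √(3) + 2 ≈ 3.732 → counterexample
(0, 3): LHS = √(3) ≈ 1.732, RHS = √(3) ≈ 1.732 → satisfies claim
(6, 3): LHS = 3, RHS = √(3) + √(6) ≈ 4.182 → counterexample
(1, 5): LHS = √(6) ≈ 2.449, RHS = 1 + √(5) ≈ 3.236 → counterexample
(6, 1): LHS = √(7) ≈ 2.646, RHS = 1 + √(6) ≈ 3.449 → counterexample

That makes 4 counterexamples.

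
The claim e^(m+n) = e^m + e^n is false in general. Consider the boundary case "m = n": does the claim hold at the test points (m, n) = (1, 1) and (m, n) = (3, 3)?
No, fails at both test points

At (1, 1): LHS = e^2 ≈ 7.389 ≠ RHS = 2·e ≈ 5.437
At (3, 3): LHS = e^6 ≈ 403.4 ≠ RHS = 2·e^3 ≈ 40.17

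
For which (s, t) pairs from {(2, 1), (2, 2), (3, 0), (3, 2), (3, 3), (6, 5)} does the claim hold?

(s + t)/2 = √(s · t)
(2, 2), (3, 3)

Testing each pair:
(2, 1): LHS = 3/2, RHS = √(2) ≈ 1.414 → fails
(2, 2): LHS = 2, RHS = 2 → holds
(3, 0): LHS = 3/2, RHS = 0 → fails
(3, 2): LHS = 5/2, RHS = √(6) ≈ 2.449 → fails
(3, 3): LHS = 3, RHS = 3 → holds
(6, 5): LHS = 11/2, RHS = √(30) ≈ 5.477 → fails

2 of 6 pairs satisfy the claim.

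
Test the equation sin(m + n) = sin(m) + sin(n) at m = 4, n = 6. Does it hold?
Fails

Substituting m = 4, n = 6:

LHS = sin(4 + 6) = sin(10) ≈ -0.544
RHS = sin(4) + sin(6) ≈ -1.036

LHS ≠ RHS, so the equation does not hold at this point.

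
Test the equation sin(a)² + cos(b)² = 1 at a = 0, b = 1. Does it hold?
Substituting a = 0, b = 1:

LHS = sin(0)² + cos(1)² = cos(1)² ≈ 0.2919
RHS = 1

LHS ≠ RHS, so the equation does not hold at this point.

Answer: Fails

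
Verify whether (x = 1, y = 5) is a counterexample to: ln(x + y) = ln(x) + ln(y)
Substituting x = 1, y = 5:
LHS = ln(1 + 5) = ln(6) ≈ 1.792
RHS = ln(1) + ln(5) = ln(5) ≈ 1.609

Since LHS ≠ RHS, this pair disproves the claim.

Answer: Yes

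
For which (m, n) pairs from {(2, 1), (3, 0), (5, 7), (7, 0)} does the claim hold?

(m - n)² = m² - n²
(3, 0), (7, 0)

Testing each pair:
(2, 1): LHS = 1, RHS = 3 → fails
(3, 0): LHS = 9, RHS = 9 → holds
(5, 7): LHS = 4, RHS = -24 → fails
(7, 0): LHS = 49, RHS = 49 → holds

2 of 4 pairs satisfy the claim.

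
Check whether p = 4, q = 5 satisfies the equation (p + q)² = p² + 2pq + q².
Holds

Substituting p = 4, q = 5:

LHS = (4 + 5)² = 81
RHS = 4² + 2·4·5 + 5² = 81

LHS = RHS, so the equation holds at this point.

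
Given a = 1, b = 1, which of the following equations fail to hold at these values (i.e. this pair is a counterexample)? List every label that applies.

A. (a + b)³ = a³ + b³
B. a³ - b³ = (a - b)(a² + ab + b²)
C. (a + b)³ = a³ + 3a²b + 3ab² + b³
A

Evaluating each claim at the given values:
A. LHS = 8, RHS = 2 → fails here (LHS ≠ RHS)
B. LHS = 0, RHS = 0 → holds here (LHS = RHS)
C. LHS = 8, RHS = 8 → holds here (LHS = RHS)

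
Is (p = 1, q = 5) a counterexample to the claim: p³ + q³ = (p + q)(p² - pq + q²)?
Substituting p = 1, q = 5:
LHS = 1³ + 5³ = 126
RHS = (1 + 5)(1² - 1·5 + 5²) = 126

The sides agree, so this pair does not disprove the claim.

Answer: No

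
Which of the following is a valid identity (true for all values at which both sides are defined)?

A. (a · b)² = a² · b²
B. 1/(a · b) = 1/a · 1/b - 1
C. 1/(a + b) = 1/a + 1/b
A: holds — e.g. at (2, 3), both sides equal 36.
B: fails at (1, 3) — LHS = 1/3, RHS = -2/3.
C: fails at (2, 5) — LHS = 1/7, RHS = 7/10.

Answer: A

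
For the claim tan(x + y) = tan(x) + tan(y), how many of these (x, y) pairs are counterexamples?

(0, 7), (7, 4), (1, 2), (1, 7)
Testing each pair:
(0, 7): LHS = tan(7) ≈ 0.8714, RHS = tan(7) ≈ 0.8714 → satisfies claim
(7, 4): LHS = tan(11) ≈ -226, RHS = tan(7) + tan(4) ≈ 2.029 → counterexample
(1, 2): LHS = tan(3) ≈ -0.1425, RHS = tan(2) + tan(1) ≈ -0.6276 → counterexample
(1, 7): LHS = tan(8) ≈ -6.8, RHS = tan(7) + tan(1) ≈ 2.429 → counterexample

That makes 3 counterexamples.

Answer: 3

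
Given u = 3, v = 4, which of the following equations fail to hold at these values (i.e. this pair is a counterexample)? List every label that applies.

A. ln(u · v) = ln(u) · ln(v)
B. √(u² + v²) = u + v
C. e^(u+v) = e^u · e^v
A, B

Evaluating each claim at the given values:
A. LHS = ln(12) ≈ 2.485, RHS = ln(3)·ln(4) ≈ 1.523 → fails here (LHS ≠ RHS)
B. LHS = 5, RHS = 7 → fails here (LHS ≠ RHS)
C. LHS = e^7 ≈ 1097, RHS = e^7 ≈ 1097 → holds here (LHS = RHS)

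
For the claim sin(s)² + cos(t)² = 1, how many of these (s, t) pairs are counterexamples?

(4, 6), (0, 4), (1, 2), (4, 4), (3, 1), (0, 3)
5

Testing each pair:
(4, 6): LHS = sin(4)² + cos(6)² ≈ 1.495, RHS = 1 → counterexample
(0, 4): LHS = cos(4)² ≈ 0.4272, RHS = 1 → counterexample
(1, 2): LHS = cos(2)² + sin(1)² ≈ 0.8813, RHS = 1 → counterexample
(4, 4): LHS = cos(4)² + sin(4)² = 1, RHS = 1 → satisfies claim
(3, 1): LHS = sin(3)² + cos(1)² ≈ 0.3118, RHS = 1 → counterexample
(0, 3): LHS = cos(3)² ≈ 0.9801, RHS = 1 → counterexample

That makes 5 counterexamples.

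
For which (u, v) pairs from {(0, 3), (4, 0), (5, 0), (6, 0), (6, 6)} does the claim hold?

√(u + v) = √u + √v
Testing each pair:
(0, 3): LHS = √(3) ≈ 1.732, RHS = √(3) ≈ 1.732 → holds
(4, 0): LHS = 2, RHS = 2 → holds
(5, 0): LHS = √(5) ≈ 2.236, RHS = √(5) ≈ 2.236 → holds
(6, 0): LHS = √(6) ≈ 2.449, RHS = √(6) ≈ 2.449 → holds
(6, 6): LHS = 2·√(3) ≈ 3.464, RHS = 2·√(6) ≈ 4.899 → fails

4 of 5 pairs satisfy the claim.

Answer: (0, 3), (4, 0), (5, 0), (6, 0)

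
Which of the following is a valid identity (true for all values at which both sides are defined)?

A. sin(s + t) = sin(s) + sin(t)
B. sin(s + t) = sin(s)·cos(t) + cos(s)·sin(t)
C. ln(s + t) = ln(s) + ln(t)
B

A: fails at (6, 7) — LHS = sin(13) ≈ 0.4202, RHS = sin(6) + sin(7) ≈ 0.3776.
B: holds — e.g. at (1, 3), both sides equal sin(4) ≈ -0.7568.
C: fails at (3, 4) — LHS = ln(7) ≈ 1.946, RHS = ln(3) + ln(4) ≈ 2.485.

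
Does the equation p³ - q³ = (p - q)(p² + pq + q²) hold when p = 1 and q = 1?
Substituting p = 1, q = 1:

LHS = 1³ - 1³ = 0
RHS = (1 - 1)(1² + 1·1 + 1²) = 0

LHS = RHS, so the equation holds at this point.

Answer: Holds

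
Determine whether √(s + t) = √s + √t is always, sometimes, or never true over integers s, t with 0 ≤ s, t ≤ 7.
It holds at (s, t) = (0, 3) (both sides equal √(3) ≈ 1.732), but fails at (s, t) = (2, 7) (LHS = 3, RHS = √(2) + √(7) ≈ 4.06).

Answer: Sometimes true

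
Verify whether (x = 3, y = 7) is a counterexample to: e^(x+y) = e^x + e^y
Substituting x = 3, y = 7:
LHS = e^(3+7) = e^10 ≈ 22026.5
RHS = e^3 + e^7 ≈ 1117

Since LHS ≠ RHS, this pair disproves the claim.

Answer: Yes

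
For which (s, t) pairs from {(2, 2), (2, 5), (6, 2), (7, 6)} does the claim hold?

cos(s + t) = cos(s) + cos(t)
Testing each pair:
(2, 2): LHS = cos(4) ≈ -0.6536, RHS = 2·cos(2) ≈ -0.8323 → fails
(2, 5): LHS = cos(7) ≈ 0.7539, RHS = cos(2) + cos(5) ≈ -0.1325 → fails
(6, 2): LHS = cos(8) ≈ -0.1455, RHS = cos(2) + cos(6) ≈ 0.544 → fails
(7, 6): LHS = cos(13) ≈ 0.9074, RHS = cos(7) + cos(6) ≈ 1.714 → fails

No pair satisfies the claim.

Answer: None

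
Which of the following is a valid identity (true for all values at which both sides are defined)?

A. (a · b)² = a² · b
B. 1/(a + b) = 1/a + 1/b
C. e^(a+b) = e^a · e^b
C

A: fails at (2, 3) — LHS = 36, RHS = 12.
B: fails at (3, 7) — LHS = 1/10, RHS = 10/21.
C: holds — e.g. at (1, 5), both sides equal e^6 ≈ 403.4.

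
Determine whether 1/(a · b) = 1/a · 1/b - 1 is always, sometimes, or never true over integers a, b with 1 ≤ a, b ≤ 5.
The claim fails for every pair in the range. For instance at (a, b) = (4, 4): LHS = 1/16, RHS = -15/16.

Answer: Never true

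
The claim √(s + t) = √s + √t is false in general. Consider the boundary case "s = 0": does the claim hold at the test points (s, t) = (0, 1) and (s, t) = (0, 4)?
At (0, 1): LHS = 1, RHS = 1 → equal
At (0, 4): LHS = 2, RHS = 2 → equal

So the claim does hold at both of these boundary points, even though it is not an identity.

Answer: Yes, holds at both test points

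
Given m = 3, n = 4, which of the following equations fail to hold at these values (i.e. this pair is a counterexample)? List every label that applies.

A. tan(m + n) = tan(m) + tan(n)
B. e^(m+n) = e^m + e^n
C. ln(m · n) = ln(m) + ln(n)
Evaluating each claim at the given values:
A. LHS = tan(7) ≈ 0.8714, RHS = tan(3) + tan(4) ≈ 1.015 → fails here (LHS ≠ RHS)
B. LHS = e^7 ≈ 1097, RHS = e^3 + e^4 ≈ 74.68 → fails here (LHS ≠ RHS)
C. LHS = ln(12) ≈ 2.485, RHS = ln(3) + ln(4) ≈ 2.485 → holds here (LHS = RHS)

Answer: A, B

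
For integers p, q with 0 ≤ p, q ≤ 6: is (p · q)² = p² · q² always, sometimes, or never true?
Always true

The identity holds for every pair in the range. For instance at (p, q) = (4, 6): both sides equal 576.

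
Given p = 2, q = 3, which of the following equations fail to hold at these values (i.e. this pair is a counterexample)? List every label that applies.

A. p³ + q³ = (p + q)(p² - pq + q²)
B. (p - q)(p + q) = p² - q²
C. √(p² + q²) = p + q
C

Evaluating each claim at the given values:
A. LHS = 35, RHS = 35 → holds here (LHS = RHS)
B. LHS = -5, RHS = -5 → holds here (LHS = RHS)
C. LHS = √(13) ≈ 3.606, RHS = 5 → fails here (LHS ≠ RHS)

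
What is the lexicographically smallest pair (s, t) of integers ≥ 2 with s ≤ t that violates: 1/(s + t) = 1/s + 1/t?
(s, t) = (2, 2)

Substituting (2, 2) into the claim:
LHS = 1/(2 + 2) = 1/4
RHS = 1/2 + 1/2 = 1

Since LHS ≠ RHS, this pair disproves the claim, and no lexicographically smaller pair (s ≤ t, integers ≥ 2) does.

For instance (5, 9) is also a counterexample (LHS = 1/14, RHS = 14/45), but it's lexicographically larger.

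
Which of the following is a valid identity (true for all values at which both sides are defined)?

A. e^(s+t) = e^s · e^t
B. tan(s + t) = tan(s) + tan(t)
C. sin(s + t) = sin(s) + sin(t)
A: holds — e.g. at (1, 4), both sides equal e^5 ≈ 148.4.
B: fails at (2, 4) — LHS = tan(6) ≈ -0.291, RHS = tan(2) + tan(4) ≈ -1.027.
C: fails at (2, 3) — LHS = sin(5) ≈ -0.9589, RHS = sin(3) + sin(2) ≈ 1.05.

Answer: A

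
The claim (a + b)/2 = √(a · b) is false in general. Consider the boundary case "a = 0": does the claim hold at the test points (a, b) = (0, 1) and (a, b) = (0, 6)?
No, fails at both test points

At (0, 1): LHS = 1/2 ≠ RHS = 0
At (0, 6): LHS = 3 ≠ RHS = 0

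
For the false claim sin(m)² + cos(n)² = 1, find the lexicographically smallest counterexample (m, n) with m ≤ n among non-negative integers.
(m, n) = (0, 1)

Substituting (0, 1) into the claim:
LHS = sin(0)² + cos(1)² = cos(1)² ≈ 0.2919
RHS = 1

Since LHS ≠ RHS, this pair disproves the claim, and no lexicographically smaller pair (m ≤ n, non-negative integers) does.

For instance (3, 6) is also a counterexample (LHS = sin(3)² + cos(6)² ≈ 0.9418, RHS = 1), but it's lexicographically larger.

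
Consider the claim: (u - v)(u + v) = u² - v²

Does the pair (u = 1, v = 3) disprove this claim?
Substituting u = 1, v = 3:
LHS = (1 - 3)(1 + 3) = -8
RHS = 1² - 3² = -8

The sides agree, so this pair does not disprove the claim.

Answer: No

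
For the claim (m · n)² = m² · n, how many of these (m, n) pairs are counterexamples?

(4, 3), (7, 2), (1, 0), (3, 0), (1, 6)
3

Testing each pair:
(4, 3): LHS = 144, RHS = 48 → counterexample
(7, 2): LHS = 196, RHS = 98 → counterexample
(1, 0): LHS = 0, RHS = 0 → satisfies claim
(3, 0): LHS = 0, RHS = 0 → satisfies claim
(1, 6): LHS = 36, RHS = 6 → counterexample

That makes 3 counterexamples.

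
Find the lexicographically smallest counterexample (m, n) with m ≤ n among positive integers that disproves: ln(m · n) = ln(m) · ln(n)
Substituting (1, 2) into the claim:
LHS = ln(1 · 2) = ln(2) ≈ 0.6931
RHS = ln(1) · ln(2) = 0

Since LHS ≠ RHS, this pair disproves the claim, and no lexicographically smaller pair (m ≤ n, positive integers) does.

For instance (3, 5) is also a counterexample (LHS = ln(15) ≈ 2.708, RHS = ln(3)·ln(5) ≈ 1.768), but it's lexicographically larger.

Answer: (m, n) = (1, 2)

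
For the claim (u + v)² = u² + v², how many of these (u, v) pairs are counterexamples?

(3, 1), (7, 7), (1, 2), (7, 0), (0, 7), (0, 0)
3

Testing each pair:
(3, 1): LHS = 16, RHS = 10 → counterexample
(7, 7): LHS = 196, RHS = 98 → counterexample
(1, 2): LHS = 9, RHS = 5 → counterexample
(7, 0): LHS = 49, RHS = 49 → satisfies claim
(0, 7): LHS = 49, RHS = 49 → satisfies claim
(0, 0): LHS = 0, RHS = 0 → satisfies claim

That makes 3 counterexamples.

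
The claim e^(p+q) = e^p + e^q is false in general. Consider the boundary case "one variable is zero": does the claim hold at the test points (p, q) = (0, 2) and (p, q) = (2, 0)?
At (0, 2): LHS = e^2 ≈ 7.389 ≠ RHS = 1 + e^2 ≈ 8.389
At (2, 0): LHS = e^2 ≈ 7.389 ≠ RHS = 1 + e^2 ≈ 8.389

Answer: No, fails at both test points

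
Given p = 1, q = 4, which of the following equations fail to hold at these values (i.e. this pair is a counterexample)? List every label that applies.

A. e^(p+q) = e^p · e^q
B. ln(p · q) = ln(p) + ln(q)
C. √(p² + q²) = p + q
Evaluating each claim at the given values:
A. LHS = e^5 ≈ 148.4, RHS = e^5 ≈ 148.4 → holds here (LHS = RHS)
B. LHS = ln(4) ≈ 1.386, RHS = ln(4) ≈ 1.386 → holds here (LHS = RHS)
C. LHS = √(17) ≈ 4.123, RHS = 5 → fails here (LHS ≠ RHS)

Answer: C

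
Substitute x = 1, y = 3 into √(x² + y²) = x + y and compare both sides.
LHS = √(1² + 3²) = √(10) ≈ 3.162
RHS = 1 + 3 = 4

LHS ≠ RHS (they differ by about 0.8377), so the equation does not hold here.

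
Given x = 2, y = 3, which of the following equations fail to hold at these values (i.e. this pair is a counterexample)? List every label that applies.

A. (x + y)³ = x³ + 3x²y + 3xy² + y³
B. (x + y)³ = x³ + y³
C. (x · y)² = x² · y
Evaluating each claim at the given values:
A. LHS = 125, RHS = 125 → holds here (LHS = RHS)
B. LHS = 125, RHS = 35 → fails here (LHS ≠ RHS)
C. LHS = 36, RHS = 12 → fails here (LHS ≠ RHS)

Answer: B, C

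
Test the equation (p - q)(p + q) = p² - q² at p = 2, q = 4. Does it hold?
Substituting p = 2, q = 4:

LHS = (2 - 4)(2 + 4) = -12
RHS = 2² - 4² = -12

LHS = RHS, so the equation holds at this point.

Answer: Holds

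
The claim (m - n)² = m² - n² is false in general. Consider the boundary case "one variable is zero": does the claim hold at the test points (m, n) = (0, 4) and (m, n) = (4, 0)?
Only at (4, 0)

At (0, 4): LHS = 16 ≠ RHS = -16
At (4, 0): LHS = 16, RHS = 16 → equal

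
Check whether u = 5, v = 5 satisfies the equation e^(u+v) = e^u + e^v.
Substituting u = 5, v = 5:

LHS = e^(5+5) = e^10 ≈ 22026.5
RHS = e^5 + e^5 = 2·e^5 ≈ 296.8

LHS ≠ RHS, so the equation does not hold at this point.

Answer: Fails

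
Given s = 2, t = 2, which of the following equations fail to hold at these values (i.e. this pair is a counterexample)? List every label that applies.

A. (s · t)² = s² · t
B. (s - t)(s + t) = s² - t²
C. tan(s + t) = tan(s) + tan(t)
Evaluating each claim at the given values:
A. LHS = 16, RHS = 8 → fails here (LHS ≠ RHS)
B. LHS = 0, RHS = 0 → holds here (LHS = RHS)
C. LHS = tan(4) ≈ 1.158, RHS = 2·tan(2) ≈ -4.37 → fails here (LHS ≠ RHS)

Answer: A, C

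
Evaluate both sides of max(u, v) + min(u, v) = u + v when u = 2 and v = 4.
LHS = max(2, 4) + min(2, 4) = 6
RHS = 2 + 4 = 6

LHS = RHS: the two sides agree.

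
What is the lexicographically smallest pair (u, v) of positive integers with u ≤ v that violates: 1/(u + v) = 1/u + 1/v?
Substituting (1, 1) into the claim:
LHS = 1/(1 + 1) = 1/2
RHS = 1/1 + 1/1 = 2

Since LHS ≠ RHS, this pair disproves the claim, and no lexicographically smaller pair (u ≤ v, positive integers) does.

For instance (2, 2) is also a counterexample (LHS = 1/4, RHS = 1), but it's lexicographically larger.

Answer: (u, v) = (1, 1)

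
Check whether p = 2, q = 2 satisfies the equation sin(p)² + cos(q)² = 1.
Holds

Substituting p = 2, q = 2:

LHS = sin(2)² + cos(2)² = 1
RHS = 1

LHS = RHS, so the equation holds at this point.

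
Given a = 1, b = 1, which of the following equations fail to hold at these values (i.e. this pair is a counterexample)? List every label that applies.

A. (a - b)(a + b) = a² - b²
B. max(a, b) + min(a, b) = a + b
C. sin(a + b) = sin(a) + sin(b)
Evaluating each claim at the given values:
A. LHS = 0, RHS = 0 → holds here (LHS = RHS)
B. LHS = 2, RHS = 2 → holds here (LHS = RHS)
C. LHS = sin(2) ≈ 0.9093, RHS = 2·sin(1) ≈ 1.683 → fails here (LHS ≠ RHS)

Answer: C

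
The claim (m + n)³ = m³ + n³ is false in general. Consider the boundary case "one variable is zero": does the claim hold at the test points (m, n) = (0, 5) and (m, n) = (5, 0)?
At (0, 5): LHS = 125, RHS = 125 → equal
At (5, 0): LHS = 125, RHS = 125 → equal

So the claim does hold at both of these boundary points, even though it is not an identity.

Answer: Yes, holds at both test points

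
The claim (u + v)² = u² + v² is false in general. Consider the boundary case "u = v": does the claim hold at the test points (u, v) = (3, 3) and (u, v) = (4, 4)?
No, fails at both test points

At (3, 3): LHS = 36 ≠ RHS = 18
At (4, 4): LHS = 64 ≠ RHS = 32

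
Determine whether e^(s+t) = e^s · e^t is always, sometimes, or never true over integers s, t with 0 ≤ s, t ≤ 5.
The identity holds for every pair in the range. For instance at (s, t) = (3, 2): both sides equal e^5 ≈ 148.4.

Answer: Always true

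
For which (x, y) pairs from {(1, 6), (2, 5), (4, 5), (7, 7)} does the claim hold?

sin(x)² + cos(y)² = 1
Testing each pair:
(1, 6): LHS = sin(1)² + cos(6)² ≈ 1.63, RHS = 1 → fails
(2, 5): LHS = cos(5)² + sin(2)² ≈ 0.9073, RHS = 1 → fails
(4, 5): LHS = cos(5)² + sin(4)² ≈ 0.6532, RHS = 1 → fails
(7, 7): LHS = sin(7)² + cos(7)² = 1, RHS = 1 → holds

1 of 4 pairs satisfies the claim.

Answer: (7, 7)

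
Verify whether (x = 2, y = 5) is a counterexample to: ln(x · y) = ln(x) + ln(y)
Substituting x = 2, y = 5:
LHS = ln(2 · 5) = ln(10) ≈ 2.303
RHS = ln(2) + ln(5) ≈ 2.303

The sides agree, so this pair does not disprove the claim.

Answer: No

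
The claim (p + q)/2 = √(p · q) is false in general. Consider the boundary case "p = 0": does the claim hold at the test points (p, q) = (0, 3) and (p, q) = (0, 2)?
No, fails at both test points

At (0, 3): LHS = 3/2 ≠ RHS = 0
At (0, 2): LHS = 1 ≠ RHS = 0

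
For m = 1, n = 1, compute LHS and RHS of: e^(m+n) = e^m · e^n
LHS = e^(1+1) = e^2 ≈ 7.389
RHS = e^1 · e^1 = e^2 ≈ 7.389

LHS = RHS: the two sides agree.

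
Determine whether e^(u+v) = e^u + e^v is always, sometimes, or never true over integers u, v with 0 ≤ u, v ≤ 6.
The claim fails for every pair in the range. For instance at (u, v) = (2, 1): LHS = e^3 ≈ 20.09, RHS = e + e^2 ≈ 10.11.

Answer: Never true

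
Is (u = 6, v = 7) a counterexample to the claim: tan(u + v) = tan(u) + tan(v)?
Yes

Substituting u = 6, v = 7:
LHS = tan(6 + 7) = tan(13) ≈ 0.463
RHS = tan(6) + tan(7) ≈ 0.5804

Since LHS ≠ RHS, this pair disproves the claim.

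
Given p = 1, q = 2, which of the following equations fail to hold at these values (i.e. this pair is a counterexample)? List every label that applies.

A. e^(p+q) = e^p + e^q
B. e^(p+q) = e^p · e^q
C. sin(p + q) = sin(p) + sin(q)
A, C

Evaluating each claim at the given values:
A. LHS = e^3 ≈ 20.09, RHS = e + e^2 ≈ 10.11 → fails here (LHS ≠ RHS)
B. LHS = e^3 ≈ 20.09, RHS = e^3 ≈ 20.09 → holds here (LHS = RHS)
C. LHS = sin(3) ≈ 0.1411, RHS = sin(1) + sin(2) ≈ 1.751 → fails here (LHS ≠ RHS)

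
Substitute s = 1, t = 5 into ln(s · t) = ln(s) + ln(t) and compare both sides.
LHS = ln(1 · 5) = ln(5) ≈ 1.609
RHS = ln(1) + ln(5) = ln(5) ≈ 1.609

LHS = RHS: the two sides agree.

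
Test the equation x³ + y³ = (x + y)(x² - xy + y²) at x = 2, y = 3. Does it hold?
Holds

Substituting x = 2, y = 3:

LHS = 2³ + 3³ = 35
RHS = (2 + 3)(2² - 2·3 + 3²) = 35

LHS = RHS, so the equation holds at this point.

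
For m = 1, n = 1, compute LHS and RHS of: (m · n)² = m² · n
LHS = (1 · 1)² = 1
RHS = 1² · 1 = 1

LHS = RHS: the two sides agree.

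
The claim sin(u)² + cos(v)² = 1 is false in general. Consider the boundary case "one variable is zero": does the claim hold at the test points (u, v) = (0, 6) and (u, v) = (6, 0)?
No, fails at both test points

At (0, 6): LHS = cos(6)² ≈ 0.9219 ≠ RHS = 1
At (6, 0): LHS = sin(6)² + 1 ≈ 1.078 ≠ RHS = 1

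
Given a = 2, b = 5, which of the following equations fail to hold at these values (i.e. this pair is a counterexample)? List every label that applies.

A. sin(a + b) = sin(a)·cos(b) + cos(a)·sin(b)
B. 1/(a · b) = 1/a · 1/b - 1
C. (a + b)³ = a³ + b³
B, C

Evaluating each claim at the given values:
A. LHS = sin(7) ≈ 0.657, RHS = sin(2)·cos(5) + sin(5)·cos(2) ≈ 0.657 → holds here (LHS = RHS)
B. LHS = 1/10, RHS = -9/10 → fails here (LHS ≠ RHS)
C. LHS = 343, RHS = 133 → fails here (LHS ≠ RHS)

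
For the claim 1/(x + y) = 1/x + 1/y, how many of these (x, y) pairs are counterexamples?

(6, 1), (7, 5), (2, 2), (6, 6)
Testing each pair:
(6, 1): LHS = 1/7, RHS = 7/6 → counterexample
(7, 5): LHS = 1/12, RHS = 12/35 → counterexample
(2, 2): LHS = 1/4, RHS = 1 → counterexample
(6, 6): LHS = 1/12, RHS = 1/3 → counterexample

That makes 4 counterexamples.

Answer: 4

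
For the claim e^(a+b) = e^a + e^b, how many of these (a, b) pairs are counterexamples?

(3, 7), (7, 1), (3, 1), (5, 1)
Testing each pair:
(3, 7): LHS = e^10 ≈ 22026.5, RHS = e^3 + e^7 ≈ 1117 → counterexample
(7, 1): LHS = e^8 ≈ 2981, RHS = e + e^7 ≈ 1099 → counterexample
(3, 1): LHS = e^4 ≈ 54.6, RHS = e + e^3 ≈ 22.8 → counterexample
(5, 1): LHS = e^6 ≈ 403.4, RHS = e + e^5 ≈ 151.1 → counterexample

That makes 4 counterexamples.

Answer: 4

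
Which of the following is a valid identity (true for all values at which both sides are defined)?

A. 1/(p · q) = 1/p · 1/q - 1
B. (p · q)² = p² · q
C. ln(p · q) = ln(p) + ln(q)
A: fails at (1, 2) — LHS = 1/2, RHS = -1/2.
B: fails at (1, 3) — LHS = 9, RHS = 3.
C: holds — e.g. at (2, 3), both sides equal ln(6) ≈ 1.792.

Answer: C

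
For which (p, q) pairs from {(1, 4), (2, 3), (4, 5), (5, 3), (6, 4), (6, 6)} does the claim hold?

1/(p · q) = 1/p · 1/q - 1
Testing each pair:
(1, 4): LHS = 1/4, RHS = -3/4 → fails
(2, 3): LHS = 1/6, RHS = -5/6 → fails
(4, 5): LHS = 1/20, RHS = -19/20 → fails
(5, 3): LHS = 1/15, RHS = -14/15 → fails
(6, 4): LHS = 1/24, RHS = -23/24 → fails
(6, 6): LHS = 1/36, RHS = -35/36 → fails

No pair satisfies the claim.

Answer: None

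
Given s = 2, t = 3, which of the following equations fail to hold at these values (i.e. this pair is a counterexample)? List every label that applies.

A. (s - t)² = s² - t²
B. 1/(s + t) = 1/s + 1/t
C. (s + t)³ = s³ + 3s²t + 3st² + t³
Evaluating each claim at the given values:
A. LHS = 1, RHS = -5 → fails here (LHS ≠ RHS)
B. LHS = 1/5, RHS = 5/6 → fails here (LHS ≠ RHS)
C. LHS = 125, RHS = 125 → holds here (LHS = RHS)

Answer: A, B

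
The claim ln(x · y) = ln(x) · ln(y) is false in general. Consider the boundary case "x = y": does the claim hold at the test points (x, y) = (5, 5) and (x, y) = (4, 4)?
No, fails at both test points

At (5, 5): LHS = ln(25) ≈ 3.219 ≠ RHS = ln(5)² ≈ 2.59
At (4, 4): LHS = ln(16) ≈ 2.773 ≠ RHS = ln(4)² ≈ 1.922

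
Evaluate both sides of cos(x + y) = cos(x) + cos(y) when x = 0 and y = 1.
LHS = cos(0 + 1) = cos(1) ≈ 0.5403
RHS = cos(0) + cos(1) = cos(1) + 1 ≈ 1.54

LHS ≠ RHS (they differ by about 1), so the equation does not hold here.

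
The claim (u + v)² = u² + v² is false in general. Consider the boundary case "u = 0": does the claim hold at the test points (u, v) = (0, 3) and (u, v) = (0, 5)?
At (0, 3): LHS = 9, RHS = 9 → equal
At (0, 5): LHS = 25, RHS = 25 → equal

So the claim does hold at both of these boundary points, even though it is not an identity.

Answer: Yes, holds at both test points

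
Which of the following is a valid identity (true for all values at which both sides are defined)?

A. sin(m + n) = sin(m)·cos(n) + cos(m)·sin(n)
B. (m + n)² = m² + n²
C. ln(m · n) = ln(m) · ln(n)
A: holds — e.g. at (1, 2), both sides equal sin(3) ≈ 0.1411.
B: fails at (4, 6) — LHS = 100, RHS = 52.
C: fails at (1, 2) — LHS = ln(2) ≈ 0.6931, RHS = 0.

Answer: A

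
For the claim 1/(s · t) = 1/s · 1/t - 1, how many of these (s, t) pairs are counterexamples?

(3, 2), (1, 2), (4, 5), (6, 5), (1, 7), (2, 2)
Testing each pair:
(3, 2): LHS = 1/6, RHS = -5/6 → counterexample
(1, 2): LHS = 1/2, RHS = -1/2 → counterexample
(4, 5): LHS = 1/20, RHS = -19/20 → counterexample
(6, 5): LHS = 1/30, RHS = -29/30 → counterexample
(1, 7): LHS = 1/7, RHS = -6/7 → counterexample
(2, 2): LHS = 1/4, RHS = -3/4 → counterexample

That makes 6 counterexamples.

Answer: 6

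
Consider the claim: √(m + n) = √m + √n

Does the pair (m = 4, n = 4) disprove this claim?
Yes

Substituting m = 4, n = 4:
LHS = √(4 + 4) = 2·√(2) ≈ 2.828
RHS = √4 + √4 = 4

Since LHS ≠ RHS, this pair disproves the claim.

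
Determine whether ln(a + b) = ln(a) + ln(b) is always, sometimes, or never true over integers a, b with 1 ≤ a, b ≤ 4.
Sometimes true

It holds at (a, b) = (2, 2) (both sides equal ln(4) ≈ 1.386), but fails at (a, b) = (4, 1) (LHS = ln(5) ≈ 1.609, RHS = ln(4) ≈ 1.386).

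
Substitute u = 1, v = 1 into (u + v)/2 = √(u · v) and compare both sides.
LHS = (1 + 1)/2 = 1
RHS = √(1 · 1) = 1

LHS = RHS: the two sides agree.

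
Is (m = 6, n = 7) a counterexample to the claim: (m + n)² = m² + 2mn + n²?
No

Substituting m = 6, n = 7:
LHS = (6 + 7)² = 169
RHS = 6² + 2·6·7 + 7² = 169

The sides agree, so this pair does not disprove the claim.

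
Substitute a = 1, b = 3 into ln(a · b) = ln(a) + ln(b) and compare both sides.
LHS = ln(1 · 3) = ln(3) ≈ 1.099
RHS = ln(1) + ln(3) = ln(3) ≈ 1.099

LHS = RHS: the two sides agree.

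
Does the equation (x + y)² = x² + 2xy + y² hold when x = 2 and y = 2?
Holds

Substituting x = 2, y = 2:

LHS = (2 + 2)² = 16
RHS = 2² + 2·2·2 + 2² = 16

LHS = RHS, so the equation holds at this point.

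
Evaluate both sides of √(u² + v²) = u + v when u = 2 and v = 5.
LHS = √(2² + 5²) = √(29) ≈ 5.385
RHS = 2 + 5 = 7

LHS ≠ RHS (they differ by about 1.615), so the equation does not hold here.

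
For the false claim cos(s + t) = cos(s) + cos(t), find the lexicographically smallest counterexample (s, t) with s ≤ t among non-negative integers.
Substituting (0, 0) into the claim:
LHS = cos(0 + 0) = 1
RHS = cos(0) + cos(0) = 2

Since LHS ≠ RHS, this pair disproves the claim, and no lexicographically smaller pair (s ≤ t, non-negative integers) does.

For instance (2, 6) is also a counterexample (LHS = cos(8) ≈ -0.1455, RHS = cos(2) + cos(6) ≈ 0.544), but it's lexicographically larger.

Answer: (s, t) = (0, 0)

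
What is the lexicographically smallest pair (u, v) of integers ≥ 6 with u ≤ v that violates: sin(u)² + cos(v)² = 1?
(u, v) = (6, 7)

Substituting (6, 7) into the claim:
LHS = sin(6)² + cos(7)² ≈ 0.6464
RHS = 1

Since LHS ≠ RHS, this pair disproves the claim, and no lexicographically smaller pair (u ≤ v, integers ≥ 6) does.

For instance (9, 13) is also a counterexample (LHS = sin(9)² + cos(13)² ≈ 0.9933, RHS = 1), but it's lexicographically larger.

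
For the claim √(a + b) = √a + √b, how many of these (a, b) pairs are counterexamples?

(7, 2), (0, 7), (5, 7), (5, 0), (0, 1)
2

Testing each pair:
(7, 2): LHS = 3, RHS = √(2) + √(7) ≈ 4.06 → counterexample
(0, 7): LHS = √(7) ≈ 2.646, RHS = √(7) ≈ 2.646 → satisfies claim
(5, 7): LHS = 2·√(3) ≈ 3.464, RHS = √(5) + √(7) ≈ 4.882 → counterexample
(5, 0): LHS = √(5) ≈ 2.236, RHS = √(5) ≈ 2.236 → satisfies claim
(0, 1): LHS = 1, RHS = 1 → satisfies claim

That makes 2 counterexamples.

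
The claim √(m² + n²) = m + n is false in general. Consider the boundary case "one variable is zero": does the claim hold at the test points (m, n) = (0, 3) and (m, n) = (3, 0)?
At (0, 3): LHS = 3, RHS = 3 → equal
At (3, 0): LHS = 3, RHS = 3 → equal

So the claim does hold at both of these boundary points, even though it is not an identity.

Answer: Yes, holds at both test points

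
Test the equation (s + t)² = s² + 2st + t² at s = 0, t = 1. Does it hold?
Substituting s = 0, t = 1:

LHS = (0 + 1)² = 1
RHS = 0² + 2·0·1 + 1² = 1

LHS = RHS, so the equation holds at this point.

Answer: Holds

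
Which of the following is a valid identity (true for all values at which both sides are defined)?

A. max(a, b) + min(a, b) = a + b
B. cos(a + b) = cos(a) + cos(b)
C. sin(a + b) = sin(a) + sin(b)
A: holds — e.g. at (0, 1), both sides equal 1.
B: fails at (1, 2) — LHS = cos(3) ≈ -0.99, RHS = cos(2) + cos(1) ≈ 0.1242.
C: fails at (5, 8) — LHS = sin(13) ≈ 0.4202, RHS = sin(5) + sin(8) ≈ 0.03043.

Answer: A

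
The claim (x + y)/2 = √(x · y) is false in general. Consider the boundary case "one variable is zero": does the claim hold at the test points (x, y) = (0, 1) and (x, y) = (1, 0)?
No, fails at both test points

At (0, 1): LHS = 1/2 ≠ RHS = 0
At (1, 0): LHS = 1/2 ≠ RHS = 0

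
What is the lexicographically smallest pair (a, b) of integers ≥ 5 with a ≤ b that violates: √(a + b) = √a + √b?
(a, b) = (5, 5)

Substituting (5, 5) into the claim:
LHS = √(5 + 5) = √(10) ≈ 3.162
RHS = √5 + √5 = 2·√(5) ≈ 4.472

Since LHS ≠ RHS, this pair disproves the claim, and no lexicographically smaller pair (a ≤ b, integers ≥ 5) does.

For instance (6, 12) is also a counterexample (LHS = 3·√(2) ≈ 4.243, RHS = √(6) + 2·√(3) ≈ 5.914), but it's lexicographically larger.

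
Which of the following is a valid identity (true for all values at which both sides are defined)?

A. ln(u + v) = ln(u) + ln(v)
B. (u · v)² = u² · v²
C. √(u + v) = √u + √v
B

A: fails at (2, 3) — LHS = ln(5) ≈ 1.609, RHS = ln(2) + ln(3) ≈ 1.792.
B: holds — e.g. at (2, 3), both sides equal 36.
C: fails at (1, 2) — LHS = √(3) ≈ 1.732, RHS = 1 + √(2) ≈ 2.414.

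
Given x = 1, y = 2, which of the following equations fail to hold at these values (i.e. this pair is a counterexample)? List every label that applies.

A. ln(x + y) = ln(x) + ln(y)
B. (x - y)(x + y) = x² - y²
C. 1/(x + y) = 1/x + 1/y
Evaluating each claim at the given values:
A. LHS = ln(3) ≈ 1.099, RHS = ln(2) ≈ 0.6931 → fails here (LHS ≠ RHS)
B. LHS = -3, RHS = -3 → holds here (LHS = RHS)
C. LHS = 1/3, RHS = 3/2 → fails here (LHS ≠ RHS)

Answer: A, C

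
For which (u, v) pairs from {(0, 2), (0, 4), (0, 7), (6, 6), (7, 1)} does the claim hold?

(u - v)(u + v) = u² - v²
All pairs

Testing each pair:
(0, 2): LHS = -4, RHS = -4 → holds
(0, 4): LHS = -16, RHS = -16 → holds
(0, 7): LHS = -49, RHS = -49 → holds
(6, 6): LHS = 0, RHS = 0 → holds
(7, 1): LHS = 48, RHS = 48 → holds

Every pair satisfies the claim.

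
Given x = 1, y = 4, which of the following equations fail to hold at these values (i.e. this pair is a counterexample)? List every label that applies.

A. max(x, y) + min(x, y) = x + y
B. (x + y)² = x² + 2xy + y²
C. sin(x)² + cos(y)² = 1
C

Evaluating each claim at the given values:
A. LHS = 5, RHS = 5 → holds here (LHS = RHS)
B. LHS = 25, RHS = 25 → holds here (LHS = RHS)
C. LHS = cos(4)² + sin(1)² ≈ 1.135, RHS = 1 → fails here (LHS ≠ RHS)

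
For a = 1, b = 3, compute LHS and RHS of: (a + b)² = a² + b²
LHS = (1 + 3)² = 16
RHS = 1² + 3² = 10

LHS ≠ RHS, so the equation does not hold here.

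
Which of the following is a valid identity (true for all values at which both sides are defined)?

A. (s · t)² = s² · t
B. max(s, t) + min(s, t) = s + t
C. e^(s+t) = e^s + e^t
A: fails at (2, 5) — LHS = 100, RHS = 20.
B: holds — e.g. at (2, 2), both sides equal 4.
C: fails at (4, 4) — LHS = e^8 ≈ 2981, RHS = 2·e^4 ≈ 109.2.

Answer: B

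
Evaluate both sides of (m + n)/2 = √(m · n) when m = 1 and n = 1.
LHS = (1 + 1)/2 = 1
RHS = √(1 · 1) = 1

LHS = RHS: the two sides agree.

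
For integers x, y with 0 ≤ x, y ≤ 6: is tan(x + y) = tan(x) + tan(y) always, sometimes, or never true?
It holds at (x, y) = (1, 0) (both sides equal tan(1) ≈ 1.557), but fails at (x, y) = (5, 3) (LHS = tan(8) ≈ -6.8, RHS = tan(5) + tan(3) ≈ -3.523).

Answer: Sometimes true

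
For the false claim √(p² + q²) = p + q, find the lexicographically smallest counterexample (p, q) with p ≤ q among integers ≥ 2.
Substituting (2, 2) into the claim:
LHS = √(2² + 2²) = 2·√(2) ≈ 2.828
RHS = 2 + 2 = 4

Since LHS ≠ RHS, this pair disproves the claim, and no lexicographically smaller pair (p ≤ q, integers ≥ 2) does.

For instance (4, 7) is also a counterexample (LHS = √(65) ≈ 8.062, RHS = 11), but it's lexicographically larger.

Answer: (p, q) = (2, 2)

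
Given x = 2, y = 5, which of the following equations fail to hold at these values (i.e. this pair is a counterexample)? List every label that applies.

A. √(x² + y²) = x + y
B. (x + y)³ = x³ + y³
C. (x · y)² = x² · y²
A, B

Evaluating each claim at the given values:
A. LHS = √(29) ≈ 5.385, RHS = 7 → fails here (LHS ≠ RHS)
B. LHS = 343, RHS = 133 → fails here (LHS ≠ RHS)
C. LHS = 100, RHS = 100 → holds here (LHS = RHS)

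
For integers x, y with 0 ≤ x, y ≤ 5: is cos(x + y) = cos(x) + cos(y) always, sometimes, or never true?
Never true

The claim fails for every pair in the range. For instance at (x, y) = (1, 2): LHS = cos(3) ≈ -0.99, RHS = cos(2) + cos(1) ≈ 0.1242.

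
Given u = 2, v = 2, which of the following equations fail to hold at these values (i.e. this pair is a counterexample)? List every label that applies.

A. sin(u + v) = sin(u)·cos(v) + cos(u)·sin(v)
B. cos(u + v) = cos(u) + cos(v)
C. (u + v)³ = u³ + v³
Evaluating each claim at the given values:
A. LHS = sin(4) ≈ -0.7568, RHS = 2·sin(2)·cos(2) ≈ -0.7568 → holds here (LHS = RHS)
B. LHS = cos(4) ≈ -0.6536, RHS = 2·cos(2) ≈ -0.8323 → fails here (LHS ≠ RHS)
C. LHS = 64, RHS = 16 → fails here (LHS ≠ RHS)

Answer: B, C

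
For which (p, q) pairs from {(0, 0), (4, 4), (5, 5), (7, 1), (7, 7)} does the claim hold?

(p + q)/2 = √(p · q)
(0, 0), (4, 4), (5, 5), (7, 7)

Testing each pair:
(0, 0): LHS = 0, RHS = 0 → holds
(4, 4): LHS = 4, RHS = 4 → holds
(5, 5): LHS = 5, RHS = 5 → holds
(7, 1): LHS = 4, RHS = √(7) ≈ 2.646 → fails
(7, 7): LHS = 7, RHS = 7 → holds

4 of 5 pairs satisfy the claim.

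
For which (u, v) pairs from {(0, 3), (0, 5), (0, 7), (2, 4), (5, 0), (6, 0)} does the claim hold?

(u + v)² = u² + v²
(0, 3), (0, 5), (0, 7), (5, 0), (6, 0)

Testing each pair:
(0, 3): LHS = 9, RHS = 9 → holds
(0, 5): LHS = 25, RHS = 25 → holds
(0, 7): LHS = 49, RHS = 49 → holds
(2, 4): LHS = 36, RHS = 20 → fails
(5, 0): LHS = 25, RHS = 25 → holds
(6, 0): LHS = 36, RHS = 36 → holds

5 of 6 pairs satisfy the claim.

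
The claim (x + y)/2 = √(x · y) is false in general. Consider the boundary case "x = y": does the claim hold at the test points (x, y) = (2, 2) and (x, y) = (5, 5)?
Yes, holds at both test points

At (2, 2): LHS = 2, RHS = 2 → equal
At (5, 5): LHS = 5, RHS = 5 → equal

So the claim does hold at both of these boundary points, even though it is not an identity.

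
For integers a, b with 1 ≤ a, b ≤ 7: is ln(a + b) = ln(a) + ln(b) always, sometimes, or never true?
It holds at (a, b) = (2, 2) (both sides equal ln(4) ≈ 1.386), but fails at (a, b) = (3, 4) (LHS = ln(7) ≈ 1.946, RHS = ln(3) + ln(4) ≈ 2.485).

Answer: Sometimes true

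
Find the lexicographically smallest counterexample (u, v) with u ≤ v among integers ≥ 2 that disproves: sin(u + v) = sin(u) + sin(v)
Substituting (2, 2) into the claim:
LHS = sin(2 + 2) = sin(4) ≈ -0.7568
RHS = sin(2) + sin(2) = 2·sin(2) ≈ 1.819

Since LHS ≠ RHS, this pair disproves the claim, and no lexicographically smaller pair (u ≤ v, integers ≥ 2) does.

For instance (6, 7) is also a counterexample (LHS = sin(13) ≈ 0.4202, RHS = sin(6) + sin(7) ≈ 0.3776), but it's lexicographically larger.

Answer: (u, v) = (2, 2)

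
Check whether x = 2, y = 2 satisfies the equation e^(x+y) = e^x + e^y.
Fails

Substituting x = 2, y = 2:

LHS = e^(2+2) = e^4 ≈ 54.6
RHS = e^2 + e^2 = 2·e^2 ≈ 14.78

LHS ≠ RHS, so the equation does not hold at this point.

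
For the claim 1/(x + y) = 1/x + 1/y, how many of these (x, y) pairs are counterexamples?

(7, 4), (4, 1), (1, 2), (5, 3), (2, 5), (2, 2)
Testing each pair:
(7, 4): LHS = 1/11, RHS = 11/28 → counterexample
(4, 1): LHS = 1/5, RHS = 5/4 → counterexample
(1, 2): LHS = 1/3, RHS = 3/2 → counterexample
(5, 3): LHS = 1/8, RHS = 8/15 → counterexample
(2, 5): LHS = 1/7, RHS = 7/10 → counterexample
(2, 2): LHS = 1/4, RHS = 1 → counterexample

That makes 6 counterexamples.

Answer: 6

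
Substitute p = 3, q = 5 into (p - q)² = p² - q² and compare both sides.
LHS = (3 - 5)² = 4
RHS = 3² - 5² = -16

LHS ≠ RHS, so the equation does not hold here.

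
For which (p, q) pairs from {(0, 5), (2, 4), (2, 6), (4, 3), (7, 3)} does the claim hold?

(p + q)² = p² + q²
Testing each pair:
(0, 5): LHS = 25, RHS = 25 → holds
(2, 4): LHS = 36, RHS = 20 → fails
(2, 6): LHS = 64, RHS = 40 → fails
(4, 3): LHS = 49, RHS = 25 → fails
(7, 3): LHS = 100, RHS = 58 → fails

1 of 5 pairs satisfies the claim.

Answer: (0, 5)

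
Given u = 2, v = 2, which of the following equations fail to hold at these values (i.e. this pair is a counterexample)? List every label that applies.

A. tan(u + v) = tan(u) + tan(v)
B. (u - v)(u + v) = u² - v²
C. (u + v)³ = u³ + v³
A, C

Evaluating each claim at the given values:
A. LHS = tan(4) ≈ 1.158, RHS = 2·tan(2) ≈ -4.37 → fails here (LHS ≠ RHS)
B. LHS = 0, RHS = 0 → holds here (LHS = RHS)
C. LHS = 64, RHS = 16 → fails here (LHS ≠ RHS)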